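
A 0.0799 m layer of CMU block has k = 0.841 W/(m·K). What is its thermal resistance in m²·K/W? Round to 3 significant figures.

R = L/k = 0.0799/0.841 = 0.09501 m²·K/W

0.0950 m²·K/W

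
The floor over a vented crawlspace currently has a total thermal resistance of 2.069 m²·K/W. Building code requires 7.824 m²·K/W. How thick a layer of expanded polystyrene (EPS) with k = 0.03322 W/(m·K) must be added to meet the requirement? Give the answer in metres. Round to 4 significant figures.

0.1912 m

ΔR = 7.824 − 2.069 = 5.755 m²·K/W
L = ΔR × k = 5.755 × 0.03322 = 0.19118 m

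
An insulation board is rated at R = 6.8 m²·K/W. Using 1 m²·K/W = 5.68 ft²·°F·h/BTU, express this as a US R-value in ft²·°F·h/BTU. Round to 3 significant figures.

R_US = 6.8 × 5.68 = 38.62

38.6 ft²·°F·h/BTU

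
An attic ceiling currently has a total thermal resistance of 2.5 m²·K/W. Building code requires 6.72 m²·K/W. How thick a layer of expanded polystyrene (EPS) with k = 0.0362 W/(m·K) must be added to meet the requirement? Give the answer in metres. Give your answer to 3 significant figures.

ΔR = 6.72 − 2.5 = 4.22 m²·K/W
L = ΔR × k = 4.22 × 0.0362 = 0.1528 m

0.153 m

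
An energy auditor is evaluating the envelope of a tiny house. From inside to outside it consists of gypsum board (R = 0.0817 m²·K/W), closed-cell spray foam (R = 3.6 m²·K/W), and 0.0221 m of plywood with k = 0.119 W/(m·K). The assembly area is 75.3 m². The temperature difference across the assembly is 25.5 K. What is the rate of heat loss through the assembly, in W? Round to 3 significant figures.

496 W

0.0221/0.119 = 0.1857
R_total = 0.0817 + 3.6 + 0.1857 = 3.867 m²·K/W
Q = A·ΔT/R = 75.3 × 25.5 / 3.867 = 496.5 W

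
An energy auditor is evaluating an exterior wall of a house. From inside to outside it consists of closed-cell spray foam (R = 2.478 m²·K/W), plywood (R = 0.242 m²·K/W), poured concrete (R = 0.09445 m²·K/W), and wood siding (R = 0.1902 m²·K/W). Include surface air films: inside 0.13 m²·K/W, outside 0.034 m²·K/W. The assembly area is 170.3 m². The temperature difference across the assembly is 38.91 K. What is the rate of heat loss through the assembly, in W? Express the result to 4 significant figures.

R_total = 0.13 + 2.478 + 0.242 + 0.09445 + 0.1902 + 0.034 = 3.1687 m²·K/W
Q = A·ΔT/R = 170.3 × 38.91 / 3.1687 = 2091.2 W

2091 W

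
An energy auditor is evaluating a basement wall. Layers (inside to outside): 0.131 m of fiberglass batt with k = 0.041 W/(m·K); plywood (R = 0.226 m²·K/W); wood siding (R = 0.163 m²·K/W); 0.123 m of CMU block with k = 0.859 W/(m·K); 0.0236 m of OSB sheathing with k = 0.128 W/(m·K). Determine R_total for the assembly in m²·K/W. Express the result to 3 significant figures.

3.91 m²·K/W

0.131/0.041 = 3.195
0.123/0.859 = 0.1432
0.0236/0.128 = 0.1844
R_total = 3.195 + 0.226 + 0.163 + 0.1432 + 0.1844 = 3.912 m²·K/W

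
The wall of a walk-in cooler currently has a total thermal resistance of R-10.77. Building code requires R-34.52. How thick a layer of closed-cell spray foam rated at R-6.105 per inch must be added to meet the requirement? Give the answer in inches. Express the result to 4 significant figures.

ΔR = 34.52 − 10.77 = 23.75 ft²·°F·h/BTU
L = ΔR / (R/in) = 23.75/6.105 = 3.8903 in

3.890 in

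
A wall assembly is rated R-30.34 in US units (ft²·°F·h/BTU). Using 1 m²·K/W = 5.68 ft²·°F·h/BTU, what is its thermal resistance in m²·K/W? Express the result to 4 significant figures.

5.342 m²·K/W

R_SI = 30.34/5.68 = 5.3415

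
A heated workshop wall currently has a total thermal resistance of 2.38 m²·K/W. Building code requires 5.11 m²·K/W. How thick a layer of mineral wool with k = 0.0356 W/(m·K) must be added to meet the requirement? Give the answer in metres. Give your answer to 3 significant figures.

0.0972 m

ΔR = 5.11 − 2.38 = 2.73 m²·K/W
L = ΔR × k = 2.73 × 0.0356 = 0.09719 m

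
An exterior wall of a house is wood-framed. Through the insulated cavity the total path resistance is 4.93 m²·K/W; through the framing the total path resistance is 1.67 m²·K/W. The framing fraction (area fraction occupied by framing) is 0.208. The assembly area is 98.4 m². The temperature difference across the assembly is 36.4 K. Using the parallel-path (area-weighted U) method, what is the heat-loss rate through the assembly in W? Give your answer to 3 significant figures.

U_eff = 0.792/4.93 + 0.208/1.67 = 0.1606 + 0.1246 = 0.2852
R_eff = 1/U_eff = 3.506 m²·K/W
Q = 98.4 × 36.4 / 3.506 = 1022 W

1020 W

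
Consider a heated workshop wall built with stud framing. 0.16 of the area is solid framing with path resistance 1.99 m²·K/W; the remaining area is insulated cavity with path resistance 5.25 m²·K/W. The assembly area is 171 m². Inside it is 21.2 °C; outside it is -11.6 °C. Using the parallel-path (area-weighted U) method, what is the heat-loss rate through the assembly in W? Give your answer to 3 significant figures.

1350 W

U_eff = 0.84/5.25 + 0.16/1.99 = 0.16 + 0.0804 = 0.2404
R_eff = 1/U_eff = 4.16 m²·K/W
Q = 171 × (21.2 − (-11.6)) / 4.16 = 1348 W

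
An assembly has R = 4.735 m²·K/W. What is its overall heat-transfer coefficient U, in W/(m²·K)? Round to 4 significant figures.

U = 1/R = 1/4.735 = 0.21119

0.2112 W/(m²·K)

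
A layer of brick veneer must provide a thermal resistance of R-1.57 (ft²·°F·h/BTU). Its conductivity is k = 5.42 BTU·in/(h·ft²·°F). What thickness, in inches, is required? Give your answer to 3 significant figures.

L = R × k = 1.57 × 5.42 = 8.509 in

8.51 in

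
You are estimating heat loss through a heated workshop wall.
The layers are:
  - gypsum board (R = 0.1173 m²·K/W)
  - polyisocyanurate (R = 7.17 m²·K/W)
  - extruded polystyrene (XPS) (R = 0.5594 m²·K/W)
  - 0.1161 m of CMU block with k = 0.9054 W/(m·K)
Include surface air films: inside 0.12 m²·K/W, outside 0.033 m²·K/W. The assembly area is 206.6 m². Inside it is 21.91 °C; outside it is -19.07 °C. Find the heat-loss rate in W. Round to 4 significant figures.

0.1161/0.9054 = 0.12823
R_total = 0.12 + 0.1173 + 7.17 + 0.5594 + 0.12823 + 0.033 = 8.1279 m²·K/W
Q = A·ΔT/R = 206.6 × (21.91 − (-19.07)) / 8.1279 = 1041.7 W

1042 W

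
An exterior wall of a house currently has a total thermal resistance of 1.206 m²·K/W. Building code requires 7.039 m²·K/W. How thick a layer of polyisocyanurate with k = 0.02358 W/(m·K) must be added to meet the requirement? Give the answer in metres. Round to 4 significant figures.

ΔR = 7.039 − 1.206 = 5.833 m²·K/W
L = ΔR × k = 5.833 × 0.02358 = 0.13754 m

0.1375 m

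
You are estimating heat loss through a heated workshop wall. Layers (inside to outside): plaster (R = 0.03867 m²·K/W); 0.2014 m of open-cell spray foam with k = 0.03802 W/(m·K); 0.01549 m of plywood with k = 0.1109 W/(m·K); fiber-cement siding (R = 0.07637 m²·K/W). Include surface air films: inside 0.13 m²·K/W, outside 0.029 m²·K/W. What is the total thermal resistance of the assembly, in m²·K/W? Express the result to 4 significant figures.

5.711 m²·K/W

0.2014/0.03802 = 5.2972
0.01549/0.1109 = 0.13968
R_total = 0.13 + 0.03867 + 5.2972 + 0.13968 + 0.07637 + 0.029 = 5.7109 m²·K/W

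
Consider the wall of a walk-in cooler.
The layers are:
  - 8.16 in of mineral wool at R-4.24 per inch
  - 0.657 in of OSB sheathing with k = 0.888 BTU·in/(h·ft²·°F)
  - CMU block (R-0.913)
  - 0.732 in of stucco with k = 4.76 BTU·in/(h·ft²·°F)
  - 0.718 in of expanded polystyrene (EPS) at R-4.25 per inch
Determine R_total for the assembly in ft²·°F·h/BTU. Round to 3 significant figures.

39.5 ft²·°F·h/BTU

8.16 × 4.24 = 34.6
0.657/0.888 = 0.7399
0.732/4.76 = 0.1538
0.718 × 4.25 = 3.051
R_total = 34.6 + 0.7399 + 0.913 + 0.1538 + 3.051 = 39.46 ft²·°F·h/BTU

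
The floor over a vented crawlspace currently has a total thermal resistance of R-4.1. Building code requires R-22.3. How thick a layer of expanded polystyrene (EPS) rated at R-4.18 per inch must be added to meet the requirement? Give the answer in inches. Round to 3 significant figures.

4.35 in

ΔR = 22.3 − 4.1 = 18.2 ft²·°F·h/BTU
L = ΔR / (R/in) = 18.2/4.18 = 4.354 in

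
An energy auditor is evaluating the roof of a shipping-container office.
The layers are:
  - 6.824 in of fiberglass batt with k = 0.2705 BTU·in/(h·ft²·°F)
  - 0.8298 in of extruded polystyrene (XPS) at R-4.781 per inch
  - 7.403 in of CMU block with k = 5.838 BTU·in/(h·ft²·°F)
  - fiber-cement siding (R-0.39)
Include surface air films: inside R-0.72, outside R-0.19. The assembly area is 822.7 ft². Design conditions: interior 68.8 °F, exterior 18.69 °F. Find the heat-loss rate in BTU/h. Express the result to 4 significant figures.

6.824/0.2705 = 25.227
0.8298 × 4.781 = 3.9673
7.403/5.838 = 1.2681
R_total = 0.72 + 25.227 + 3.9673 + 1.2681 + 0.39 + 0.19 = 31.763 ft²·°F·h/BTU
Q = A·ΔT/R = 822.7 × (68.8 − 18.69) / 31.763 = 1297.9 BTU/h

1298 BTU/h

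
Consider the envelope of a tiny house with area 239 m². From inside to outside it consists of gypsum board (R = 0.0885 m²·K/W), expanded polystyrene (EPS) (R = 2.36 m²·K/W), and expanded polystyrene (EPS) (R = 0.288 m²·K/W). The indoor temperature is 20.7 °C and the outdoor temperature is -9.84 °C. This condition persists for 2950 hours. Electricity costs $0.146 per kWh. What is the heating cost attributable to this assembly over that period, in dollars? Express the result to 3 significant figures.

R_total = 0.0885 + 2.36 + 0.288 = 2.736 m²·K/W
Q = 239 × (20.7 − (-9.84)) / 2.736 = 2667 W
E = 2667 W × 2950 h / 1000 = 7869 kWh
Cost = 7869 × 0.146 = $1149

1150 dollars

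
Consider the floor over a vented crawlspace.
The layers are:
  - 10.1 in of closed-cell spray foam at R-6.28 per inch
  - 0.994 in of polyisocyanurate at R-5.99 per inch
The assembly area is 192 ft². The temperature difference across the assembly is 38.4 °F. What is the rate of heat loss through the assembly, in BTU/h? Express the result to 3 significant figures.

106 BTU/h

10.1 × 6.28 = 63.43
0.994 × 5.99 = 5.954
R_total = 63.43 + 5.954 = 69.38 ft²·°F·h/BTU
Q = A·ΔT/R = 192 × 38.4 / 69.38 = 106.3 BTU/h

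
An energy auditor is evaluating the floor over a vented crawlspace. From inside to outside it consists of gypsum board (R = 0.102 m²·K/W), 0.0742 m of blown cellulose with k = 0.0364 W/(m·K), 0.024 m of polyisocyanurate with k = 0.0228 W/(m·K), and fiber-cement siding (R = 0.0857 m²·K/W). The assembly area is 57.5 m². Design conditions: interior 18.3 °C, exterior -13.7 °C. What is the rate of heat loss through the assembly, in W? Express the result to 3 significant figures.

0.0742/0.0364 = 2.038
0.024/0.0228 = 1.053
R_total = 0.102 + 2.038 + 1.053 + 0.0857 = 3.279 m²·K/W
Q = A·ΔT/R = 57.5 × (18.3 − (-13.7)) / 3.279 = 561.2 W

561 W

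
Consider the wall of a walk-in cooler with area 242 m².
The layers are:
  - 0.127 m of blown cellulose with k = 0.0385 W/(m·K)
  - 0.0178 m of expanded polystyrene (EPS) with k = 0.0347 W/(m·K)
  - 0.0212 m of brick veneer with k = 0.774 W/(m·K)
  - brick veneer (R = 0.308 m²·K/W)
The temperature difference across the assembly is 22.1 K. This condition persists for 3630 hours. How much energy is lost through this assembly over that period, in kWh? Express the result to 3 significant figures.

4680 kWh

0.127/0.0385 = 3.299
0.0178/0.0347 = 0.513
0.0212/0.774 = 0.02739
R_total = 3.299 + 0.513 + 0.02739 + 0.308 = 4.147 m²·K/W
Q = 242 × 22.1 / 4.147 = 1290 W
E = 1290 W × 3630 h / 1000 = 4681 kWh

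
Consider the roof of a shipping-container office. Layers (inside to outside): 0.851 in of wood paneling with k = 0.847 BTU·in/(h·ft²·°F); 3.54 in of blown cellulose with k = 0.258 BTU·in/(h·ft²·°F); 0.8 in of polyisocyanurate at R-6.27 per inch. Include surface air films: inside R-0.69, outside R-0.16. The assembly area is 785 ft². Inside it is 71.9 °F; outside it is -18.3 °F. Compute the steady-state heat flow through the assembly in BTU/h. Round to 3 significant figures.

3440 BTU/h

0.851/0.847 = 1.005
3.54/0.258 = 13.72
0.8 × 6.27 = 5.016
R_total = 0.69 + 1.005 + 13.72 + 5.016 + 0.16 = 20.59 ft²·°F·h/BTU
Q = A·ΔT/R = 785 × (71.9 − (-18.3)) / 20.59 = 3439 BTU/h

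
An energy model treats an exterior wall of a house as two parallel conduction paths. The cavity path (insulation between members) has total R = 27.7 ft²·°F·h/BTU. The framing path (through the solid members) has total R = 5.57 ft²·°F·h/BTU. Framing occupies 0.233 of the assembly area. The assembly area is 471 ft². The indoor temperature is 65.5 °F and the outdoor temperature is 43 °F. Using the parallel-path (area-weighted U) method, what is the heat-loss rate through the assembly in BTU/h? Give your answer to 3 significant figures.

737 BTU/h

U_eff = 0.767/27.7 + 0.233/5.57 = 0.02769 + 0.04183 = 0.06952
R_eff = 1/U_eff = 14.38 ft²·°F·h/BTU
Q = 471 × (65.5 − 43) / 14.38 = 736.7 BTU/h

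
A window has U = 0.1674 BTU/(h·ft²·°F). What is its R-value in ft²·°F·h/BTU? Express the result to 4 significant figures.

R = 1/U = 1/0.1674 = 5.9737

5.974 ft²·°F·h/BTU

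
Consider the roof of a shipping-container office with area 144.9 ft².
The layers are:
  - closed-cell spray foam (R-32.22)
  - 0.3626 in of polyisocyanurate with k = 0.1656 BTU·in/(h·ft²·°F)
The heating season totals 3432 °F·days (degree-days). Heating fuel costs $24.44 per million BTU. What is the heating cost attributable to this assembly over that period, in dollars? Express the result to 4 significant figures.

8.477 dollars

0.3626/0.1656 = 2.1896
R_total = 32.22 + 2.1896 = 34.41 ft²·°F·h/BTU
E = A × HDD × 24 / R = 144.9 × 3432 × 24 / 34.41 = 346850 BTU
Cost = 346850/10⁶ × 24.44 = $8.4771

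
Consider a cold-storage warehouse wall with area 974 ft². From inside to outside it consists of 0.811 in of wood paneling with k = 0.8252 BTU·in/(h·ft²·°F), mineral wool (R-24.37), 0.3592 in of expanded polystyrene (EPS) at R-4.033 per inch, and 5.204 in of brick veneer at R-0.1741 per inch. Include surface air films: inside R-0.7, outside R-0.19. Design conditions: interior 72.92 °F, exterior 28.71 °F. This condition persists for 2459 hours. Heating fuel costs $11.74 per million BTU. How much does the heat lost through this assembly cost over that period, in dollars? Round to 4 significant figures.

0.811/0.8252 = 0.98279
0.3592 × 4.033 = 1.4487
5.204 × 0.1741 = 0.90602
R_total = 0.7 + 0.98279 + 24.37 + 1.4487 + 0.90602 + 0.19 = 28.597 ft²·°F·h/BTU
Q = 974 × (72.92 − 28.71) / 28.597 = 1505.7 BTU/h
E = 1505.7 × 2459 = 3702600 BTU
Cost = 3702600/10⁶ × 11.74 = $43.469

43.47 dollars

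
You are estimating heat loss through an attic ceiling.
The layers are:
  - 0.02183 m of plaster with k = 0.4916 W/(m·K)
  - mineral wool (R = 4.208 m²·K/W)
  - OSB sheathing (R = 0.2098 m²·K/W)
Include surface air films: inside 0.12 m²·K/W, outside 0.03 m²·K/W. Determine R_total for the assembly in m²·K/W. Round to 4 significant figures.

0.02183/0.4916 = 0.044406
R_total = 0.12 + 0.044406 + 4.208 + 0.2098 + 0.03 = 4.6122 m²·K/W

4.612 m²·K/W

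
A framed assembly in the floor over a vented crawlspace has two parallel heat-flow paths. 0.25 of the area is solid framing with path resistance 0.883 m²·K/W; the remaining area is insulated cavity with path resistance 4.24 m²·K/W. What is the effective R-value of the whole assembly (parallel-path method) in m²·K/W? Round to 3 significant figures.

2.17 m²·K/W

U_eff = 0.75/4.24 + 0.25/0.883 = 0.1769 + 0.2831 = 0.46
R_eff = 1/U_eff = 2.174 m²·K/W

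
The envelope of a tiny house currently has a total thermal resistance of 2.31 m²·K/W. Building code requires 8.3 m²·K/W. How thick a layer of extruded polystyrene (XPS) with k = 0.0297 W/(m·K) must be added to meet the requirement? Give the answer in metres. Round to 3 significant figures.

ΔR = 8.3 − 2.31 = 5.99 m²·K/W
L = ΔR × k = 5.99 × 0.0297 = 0.1779 m

0.178 m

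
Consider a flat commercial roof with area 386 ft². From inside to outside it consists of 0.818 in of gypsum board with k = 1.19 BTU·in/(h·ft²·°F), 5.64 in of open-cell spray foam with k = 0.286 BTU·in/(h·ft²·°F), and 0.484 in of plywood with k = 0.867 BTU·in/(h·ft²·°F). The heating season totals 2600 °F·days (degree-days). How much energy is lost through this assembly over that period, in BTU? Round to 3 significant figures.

0.818/1.19 = 0.6874
5.64/0.286 = 19.72
0.484/0.867 = 0.5582
R_total = 0.6874 + 19.72 + 0.5582 = 20.97 ft²·°F·h/BTU
E = A × HDD × 24 / R = 386 × 2600 × 24 / 20.97 = 1149000 BTU

1150000 BTU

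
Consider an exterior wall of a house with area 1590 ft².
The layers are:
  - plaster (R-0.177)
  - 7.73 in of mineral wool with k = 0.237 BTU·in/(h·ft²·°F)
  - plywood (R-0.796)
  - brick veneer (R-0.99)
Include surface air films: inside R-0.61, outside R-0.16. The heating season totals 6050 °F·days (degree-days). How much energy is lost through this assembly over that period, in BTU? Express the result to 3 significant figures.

7.73/0.237 = 32.62
R_total = 0.61 + 0.177 + 32.62 + 0.796 + 0.99 + 0.16 = 35.35 ft²·°F·h/BTU
E = A × HDD × 24 / R = 1590 × 6050 × 24 / 35.35 = 6531000 BTU

6530000 BTU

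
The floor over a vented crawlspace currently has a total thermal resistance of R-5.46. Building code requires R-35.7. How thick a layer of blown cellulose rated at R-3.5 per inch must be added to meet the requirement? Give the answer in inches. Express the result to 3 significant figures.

8.64 in

ΔR = 35.7 − 5.46 = 30.24 ft²·°F·h/BTU
L = ΔR / (R/in) = 30.24/3.5 = 8.64 in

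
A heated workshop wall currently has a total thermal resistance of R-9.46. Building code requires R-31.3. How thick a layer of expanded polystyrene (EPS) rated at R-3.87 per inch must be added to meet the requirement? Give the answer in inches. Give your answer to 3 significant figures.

5.64 in

ΔR = 31.3 − 9.46 = 21.84 ft²·°F·h/BTU
L = ΔR / (R/in) = 21.84/3.87 = 5.643 in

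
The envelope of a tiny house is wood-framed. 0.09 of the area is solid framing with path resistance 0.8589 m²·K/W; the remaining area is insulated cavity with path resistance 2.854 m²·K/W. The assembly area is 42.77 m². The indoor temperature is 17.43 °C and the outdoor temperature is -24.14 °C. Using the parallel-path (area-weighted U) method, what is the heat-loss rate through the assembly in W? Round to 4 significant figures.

U_eff = 0.91/2.854 + 0.09/0.8589 = 0.31885 + 0.10479 = 0.42364
R_eff = 1/U_eff = 2.3605 m²·K/W
Q = 42.77 × (17.43 − (-24.14)) / 2.3605 = 753.2 W

753.2 W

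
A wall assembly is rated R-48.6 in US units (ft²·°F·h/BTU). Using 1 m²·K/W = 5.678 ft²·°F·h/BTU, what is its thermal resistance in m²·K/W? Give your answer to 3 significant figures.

8.56 m²·K/W

R_SI = 48.6/5.678 = 8.559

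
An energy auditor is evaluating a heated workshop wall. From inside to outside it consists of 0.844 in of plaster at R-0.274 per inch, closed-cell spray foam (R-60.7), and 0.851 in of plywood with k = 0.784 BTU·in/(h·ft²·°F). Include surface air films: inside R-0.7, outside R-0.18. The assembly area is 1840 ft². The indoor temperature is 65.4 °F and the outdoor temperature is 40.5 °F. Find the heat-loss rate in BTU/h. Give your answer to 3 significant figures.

728 BTU/h

0.844 × 0.274 = 0.2313
0.851/0.784 = 1.085
R_total = 0.7 + 0.2313 + 60.7 + 1.085 + 0.18 = 62.9 ft²·°F·h/BTU
Q = A·ΔT/R = 1840 × (65.4 − 40.5) / 62.9 = 728.4 BTU/h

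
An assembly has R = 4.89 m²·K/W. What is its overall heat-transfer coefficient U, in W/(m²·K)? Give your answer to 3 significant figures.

U = 1/R = 1/4.89 = 0.2045

0.204 W/(m²·K)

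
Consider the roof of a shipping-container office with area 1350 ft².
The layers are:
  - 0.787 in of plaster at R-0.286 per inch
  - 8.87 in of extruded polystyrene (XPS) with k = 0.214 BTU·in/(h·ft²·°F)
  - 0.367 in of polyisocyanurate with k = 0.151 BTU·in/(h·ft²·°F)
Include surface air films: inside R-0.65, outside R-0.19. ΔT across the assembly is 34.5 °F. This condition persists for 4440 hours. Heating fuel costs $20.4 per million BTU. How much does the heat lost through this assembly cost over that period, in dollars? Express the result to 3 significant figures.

0.787 × 0.286 = 0.2251
8.87/0.214 = 41.45
0.367/0.151 = 2.43
R_total = 0.65 + 0.2251 + 41.45 + 2.43 + 0.19 = 44.94 ft²·°F·h/BTU
Q = 1350 × 34.5 / 44.94 = 1036 BTU/h
E = 1036 × 4440 = 4601000 BTU
Cost = 4601000/10⁶ × 20.4 = $93.86

93.9 dollars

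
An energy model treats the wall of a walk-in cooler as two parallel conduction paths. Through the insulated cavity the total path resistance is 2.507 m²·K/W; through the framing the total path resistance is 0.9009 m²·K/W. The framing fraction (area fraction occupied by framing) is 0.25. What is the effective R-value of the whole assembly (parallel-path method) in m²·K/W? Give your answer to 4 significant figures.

U_eff = 0.75/2.507 + 0.25/0.9009 = 0.29916 + 0.2775 = 0.57666
R_eff = 1/U_eff = 1.7341 m²·K/W

1.734 m²·K/W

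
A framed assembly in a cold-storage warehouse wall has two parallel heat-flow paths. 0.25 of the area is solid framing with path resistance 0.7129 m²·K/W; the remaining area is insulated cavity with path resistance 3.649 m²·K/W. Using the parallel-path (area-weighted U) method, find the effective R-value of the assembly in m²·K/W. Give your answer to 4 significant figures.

U_eff = 0.75/3.649 + 0.25/0.7129 = 0.20554 + 0.35068 = 0.55622
R_eff = 1/U_eff = 1.7979 m²·K/W

1.798 m²·K/W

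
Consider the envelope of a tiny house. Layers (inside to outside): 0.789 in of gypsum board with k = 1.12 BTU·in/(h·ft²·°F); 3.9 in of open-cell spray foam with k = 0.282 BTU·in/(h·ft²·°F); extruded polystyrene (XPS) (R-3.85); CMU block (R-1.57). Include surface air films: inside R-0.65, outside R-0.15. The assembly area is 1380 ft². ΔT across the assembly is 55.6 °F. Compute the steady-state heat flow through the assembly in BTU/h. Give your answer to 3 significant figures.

3700 BTU/h

0.789/1.12 = 0.7045
3.9/0.282 = 13.83
R_total = 0.65 + 0.7045 + 13.83 + 3.85 + 1.57 + 0.15 = 20.75 ft²·°F·h/BTU
Q = A·ΔT/R = 1380 × 55.6 / 20.75 = 3697 BTU/h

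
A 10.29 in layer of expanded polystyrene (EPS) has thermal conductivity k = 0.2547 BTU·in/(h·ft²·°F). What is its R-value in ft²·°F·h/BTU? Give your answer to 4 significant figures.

40.40 ft²·°F·h/BTU

R = L/k = 10.29/0.2547 = 40.4 ft²·°F·h/BTU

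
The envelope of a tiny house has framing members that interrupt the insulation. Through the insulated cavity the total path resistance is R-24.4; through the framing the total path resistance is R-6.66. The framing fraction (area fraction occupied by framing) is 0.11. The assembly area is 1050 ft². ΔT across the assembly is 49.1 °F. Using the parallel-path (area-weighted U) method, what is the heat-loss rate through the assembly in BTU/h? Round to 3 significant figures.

U_eff = 0.89/24.4 + 0.11/6.66 = 0.03648 + 0.01652 = 0.05299
R_eff = 1/U_eff = 18.87 ft²·°F·h/BTU
Q = 1050 × 49.1 / 18.87 = 2732 BTU/h

2730 BTU/h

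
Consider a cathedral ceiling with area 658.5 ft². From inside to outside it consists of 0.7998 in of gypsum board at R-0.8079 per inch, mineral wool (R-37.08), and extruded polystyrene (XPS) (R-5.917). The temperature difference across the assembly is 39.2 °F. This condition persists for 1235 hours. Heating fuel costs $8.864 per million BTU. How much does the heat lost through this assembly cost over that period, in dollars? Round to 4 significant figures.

6.475 dollars

0.7998 × 0.8079 = 0.64616
R_total = 0.64616 + 37.08 + 5.917 = 43.643 ft²·°F·h/BTU
Q = 658.5 × 39.2 / 43.643 = 591.46 BTU/h
E = 591.46 × 1235 = 730450 BTU
Cost = 730450/10⁶ × 8.864 = $6.4747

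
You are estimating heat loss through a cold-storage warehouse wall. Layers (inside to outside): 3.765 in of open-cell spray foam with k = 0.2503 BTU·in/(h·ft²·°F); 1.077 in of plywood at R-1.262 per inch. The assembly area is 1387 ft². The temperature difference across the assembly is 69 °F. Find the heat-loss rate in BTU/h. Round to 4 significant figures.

5835 BTU/h

3.765/0.2503 = 15.042
1.077 × 1.262 = 1.3592
R_total = 15.042 + 1.3592 = 16.401 ft²·°F·h/BTU
Q = A·ΔT/R = 1387 × 69 / 16.401 = 5835.1 BTU/h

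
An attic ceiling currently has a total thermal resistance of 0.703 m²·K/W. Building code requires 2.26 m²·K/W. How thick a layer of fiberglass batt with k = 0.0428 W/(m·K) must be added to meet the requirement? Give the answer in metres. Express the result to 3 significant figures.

ΔR = 2.26 − 0.703 = 1.557 m²·K/W
L = ΔR × k = 1.557 × 0.0428 = 0.06664 m

0.0666 m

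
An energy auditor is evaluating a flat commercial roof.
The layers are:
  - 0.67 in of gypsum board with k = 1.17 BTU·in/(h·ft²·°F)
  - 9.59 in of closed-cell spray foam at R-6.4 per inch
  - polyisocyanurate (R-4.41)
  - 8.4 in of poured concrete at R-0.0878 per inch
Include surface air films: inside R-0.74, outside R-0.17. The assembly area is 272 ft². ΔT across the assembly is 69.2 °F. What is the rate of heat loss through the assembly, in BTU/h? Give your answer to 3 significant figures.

277 BTU/h

0.67/1.17 = 0.5726
9.59 × 6.4 = 61.38
8.4 × 0.0878 = 0.7375
R_total = 0.74 + 0.5726 + 61.38 + 4.41 + 0.7375 + 0.17 = 68.01 ft²·°F·h/BTU
Q = A·ΔT/R = 272 × 69.2 / 68.01 = 276.8 BTU/h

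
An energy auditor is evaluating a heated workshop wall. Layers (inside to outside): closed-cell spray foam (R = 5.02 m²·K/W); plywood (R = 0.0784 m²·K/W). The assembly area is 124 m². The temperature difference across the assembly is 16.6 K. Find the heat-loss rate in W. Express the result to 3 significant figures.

404 W

R_total = 5.02 + 0.0784 = 5.098 m²·K/W
Q = A·ΔT/R = 124 × 16.6 / 5.098 = 403.7 W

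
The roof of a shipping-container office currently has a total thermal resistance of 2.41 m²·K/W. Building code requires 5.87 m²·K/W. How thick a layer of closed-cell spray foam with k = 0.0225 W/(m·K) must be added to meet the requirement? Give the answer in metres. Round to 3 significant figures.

ΔR = 5.87 − 2.41 = 3.46 m²·K/W
L = ΔR × k = 3.46 × 0.0225 = 0.07785 m

0.0779 m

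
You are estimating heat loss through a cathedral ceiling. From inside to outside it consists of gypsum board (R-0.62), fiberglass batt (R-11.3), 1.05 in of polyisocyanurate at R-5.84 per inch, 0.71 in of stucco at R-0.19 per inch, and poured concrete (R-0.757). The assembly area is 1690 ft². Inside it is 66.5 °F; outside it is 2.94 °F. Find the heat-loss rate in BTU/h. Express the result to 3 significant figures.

1.05 × 5.84 = 6.132
0.71 × 0.19 = 0.1349
R_total = 0.62 + 11.3 + 6.132 + 0.1349 + 0.757 = 18.94 ft²·°F·h/BTU
Q = A·ΔT/R = 1690 × (66.5 − 2.94) / 18.94 = 5670 BTU/h

5670 BTU/h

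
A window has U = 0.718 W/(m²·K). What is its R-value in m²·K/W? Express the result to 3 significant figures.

1.39 m²·K/W

R = 1/U = 1/0.718 = 1.393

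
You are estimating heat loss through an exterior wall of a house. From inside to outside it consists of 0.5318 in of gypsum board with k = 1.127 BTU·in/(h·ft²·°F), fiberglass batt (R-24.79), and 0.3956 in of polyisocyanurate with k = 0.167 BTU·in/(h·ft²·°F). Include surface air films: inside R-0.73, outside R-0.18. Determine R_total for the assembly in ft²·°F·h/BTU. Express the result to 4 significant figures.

0.5318/1.127 = 0.47187
0.3956/0.167 = 2.3689
R_total = 0.73 + 0.47187 + 24.79 + 2.3689 + 0.18 = 28.541 ft²·°F·h/BTU

28.54 ft²·°F·h/BTU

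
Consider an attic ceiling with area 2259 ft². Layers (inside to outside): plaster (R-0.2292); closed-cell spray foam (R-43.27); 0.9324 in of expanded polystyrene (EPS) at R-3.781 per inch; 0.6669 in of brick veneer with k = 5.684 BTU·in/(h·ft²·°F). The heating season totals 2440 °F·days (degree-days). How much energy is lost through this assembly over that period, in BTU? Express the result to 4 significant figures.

0.9324 × 3.781 = 3.5254
0.6669/5.684 = 0.11733
R_total = 0.2292 + 43.27 + 3.5254 + 0.11733 = 47.142 ft²·°F·h/BTU
E = A × HDD × 24 / R = 2259 × 2440 × 24 / 47.142 = 2806100 BTU

2806000 BTU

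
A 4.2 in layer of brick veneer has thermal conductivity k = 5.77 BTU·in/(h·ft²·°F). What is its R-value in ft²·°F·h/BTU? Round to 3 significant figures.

R = L/k = 4.2/5.77 = 0.7279 ft²·°F·h/BTU

0.728 ft²·°F·h/BTU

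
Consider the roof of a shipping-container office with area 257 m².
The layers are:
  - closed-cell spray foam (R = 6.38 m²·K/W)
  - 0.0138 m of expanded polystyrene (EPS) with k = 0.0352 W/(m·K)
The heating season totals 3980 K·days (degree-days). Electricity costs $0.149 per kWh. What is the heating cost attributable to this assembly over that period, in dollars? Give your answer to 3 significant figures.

0.0138/0.0352 = 0.392
R_total = 6.38 + 0.392 = 6.772 m²·K/W
E = A × HDD × 24 / R / 1000 = 257 × 3980 × 24 / 6.772 / 1000 = 3625 kWh
Cost = 3625 × 0.149 = $540.1

540 dollars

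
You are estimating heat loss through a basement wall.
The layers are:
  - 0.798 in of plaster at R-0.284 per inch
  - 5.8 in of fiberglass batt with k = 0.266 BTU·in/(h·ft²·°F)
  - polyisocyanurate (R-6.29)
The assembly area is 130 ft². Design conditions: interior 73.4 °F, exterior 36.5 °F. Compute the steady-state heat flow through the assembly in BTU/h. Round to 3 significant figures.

0.798 × 0.284 = 0.2266
5.8/0.266 = 21.8
R_total = 0.2266 + 21.8 + 6.29 = 28.32 ft²·°F·h/BTU
Q = A·ΔT/R = 130 × (73.4 − 36.5) / 28.32 = 169.4 BTU/h

169 BTU/h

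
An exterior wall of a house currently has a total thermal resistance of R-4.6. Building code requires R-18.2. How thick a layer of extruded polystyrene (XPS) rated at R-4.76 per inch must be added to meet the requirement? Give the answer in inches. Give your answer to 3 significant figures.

ΔR = 18.2 − 4.6 = 13.6 ft²·°F·h/BTU
L = ΔR / (R/in) = 13.6/4.76 = 2.857 in

2.86 in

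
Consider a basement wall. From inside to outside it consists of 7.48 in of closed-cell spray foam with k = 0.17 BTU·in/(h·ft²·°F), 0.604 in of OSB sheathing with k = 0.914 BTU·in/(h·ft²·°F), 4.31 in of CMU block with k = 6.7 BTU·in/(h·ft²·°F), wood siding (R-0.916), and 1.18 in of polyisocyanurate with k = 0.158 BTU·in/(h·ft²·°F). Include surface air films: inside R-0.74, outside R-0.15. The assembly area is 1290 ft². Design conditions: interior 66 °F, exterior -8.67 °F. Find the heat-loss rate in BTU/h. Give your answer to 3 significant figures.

1760 BTU/h

7.48/0.17 = 44
0.604/0.914 = 0.6608
4.31/6.7 = 0.6433
1.18/0.158 = 7.468
R_total = 0.74 + 44 + 0.6608 + 0.6433 + 0.916 + 7.468 + 0.15 = 54.58 ft²·°F·h/BTU
Q = A·ΔT/R = 1290 × (66 − (-8.67)) / 54.58 = 1765 BTU/h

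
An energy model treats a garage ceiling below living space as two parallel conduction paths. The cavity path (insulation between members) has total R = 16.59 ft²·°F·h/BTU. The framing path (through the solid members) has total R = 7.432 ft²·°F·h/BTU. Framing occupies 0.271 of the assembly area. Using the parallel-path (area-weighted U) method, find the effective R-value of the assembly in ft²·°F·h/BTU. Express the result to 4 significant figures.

U_eff = 0.729/16.59 + 0.271/7.432 = 0.043942 + 0.036464 = 0.080406
R_eff = 1/U_eff = 12.437 ft²·°F·h/BTU

12.44 ft²·°F·h/BTU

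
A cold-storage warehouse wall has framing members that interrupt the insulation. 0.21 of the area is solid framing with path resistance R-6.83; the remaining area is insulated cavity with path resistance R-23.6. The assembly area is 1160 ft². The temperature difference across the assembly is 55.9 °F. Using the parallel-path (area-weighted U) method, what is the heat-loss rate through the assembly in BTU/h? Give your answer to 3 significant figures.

4160 BTU/h

U_eff = 0.79/23.6 + 0.21/6.83 = 0.03347 + 0.03075 = 0.06422
R_eff = 1/U_eff = 15.57 ft²·°F·h/BTU
Q = 1160 × 55.9 / 15.57 = 4164 BTU/h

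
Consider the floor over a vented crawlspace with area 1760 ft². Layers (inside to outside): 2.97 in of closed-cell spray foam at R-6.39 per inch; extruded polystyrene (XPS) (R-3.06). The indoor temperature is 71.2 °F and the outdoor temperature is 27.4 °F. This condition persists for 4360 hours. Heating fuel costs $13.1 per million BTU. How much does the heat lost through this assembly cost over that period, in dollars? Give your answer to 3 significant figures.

2.97 × 6.39 = 18.98
R_total = 18.98 + 3.06 = 22.04 ft²·°F·h/BTU
Q = 1760 × (71.2 − 27.4) / 22.04 = 3498 BTU/h
E = 3498 × 4360 = 15250000 BTU
Cost = 15250000/10⁶ × 13.1 = $199.8

200 dollars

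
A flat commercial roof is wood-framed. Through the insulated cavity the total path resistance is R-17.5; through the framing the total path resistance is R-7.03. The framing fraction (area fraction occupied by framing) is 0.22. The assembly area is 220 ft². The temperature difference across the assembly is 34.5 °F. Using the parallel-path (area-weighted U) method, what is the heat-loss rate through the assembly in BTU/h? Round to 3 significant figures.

U_eff = 0.78/17.5 + 0.22/7.03 = 0.04457 + 0.03129 = 0.07587
R_eff = 1/U_eff = 13.18 ft²·°F·h/BTU
Q = 220 × 34.5 / 13.18 = 575.8 BTU/h

576 BTU/h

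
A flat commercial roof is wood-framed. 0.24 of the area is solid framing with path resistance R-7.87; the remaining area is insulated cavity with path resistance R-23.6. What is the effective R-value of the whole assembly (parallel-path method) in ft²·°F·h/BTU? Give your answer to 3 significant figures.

U_eff = 0.76/23.6 + 0.24/7.87 = 0.0322 + 0.0305 = 0.0627
R_eff = 1/U_eff = 15.95 ft²·°F·h/BTU

15.9 ft²·°F·h/BTU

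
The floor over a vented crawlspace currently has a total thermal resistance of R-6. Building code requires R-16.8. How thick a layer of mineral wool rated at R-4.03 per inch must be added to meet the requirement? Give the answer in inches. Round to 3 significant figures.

2.68 in

ΔR = 16.8 − 6 = 10.8 ft²·°F·h/BTU
L = ΔR / (R/in) = 10.8/4.03 = 2.68 in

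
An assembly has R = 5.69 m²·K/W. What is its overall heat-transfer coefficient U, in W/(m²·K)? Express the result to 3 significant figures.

0.176 W/(m²·K)

U = 1/R = 1/5.69 = 0.1757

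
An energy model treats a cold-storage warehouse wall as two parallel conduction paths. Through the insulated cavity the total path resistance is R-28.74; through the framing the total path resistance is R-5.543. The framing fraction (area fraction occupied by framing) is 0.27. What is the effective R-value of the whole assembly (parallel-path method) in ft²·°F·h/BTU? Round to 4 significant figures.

13.49 ft²·°F·h/BTU

U_eff = 0.73/28.74 + 0.27/5.543 = 0.0254 + 0.04871 = 0.07411
R_eff = 1/U_eff = 13.493 ft²·°F·h/BTU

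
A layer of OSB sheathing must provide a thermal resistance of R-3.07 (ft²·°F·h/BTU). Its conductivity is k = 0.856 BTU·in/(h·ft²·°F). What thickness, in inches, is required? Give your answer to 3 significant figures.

2.63 in

L = R × k = 3.07 × 0.856 = 2.628 in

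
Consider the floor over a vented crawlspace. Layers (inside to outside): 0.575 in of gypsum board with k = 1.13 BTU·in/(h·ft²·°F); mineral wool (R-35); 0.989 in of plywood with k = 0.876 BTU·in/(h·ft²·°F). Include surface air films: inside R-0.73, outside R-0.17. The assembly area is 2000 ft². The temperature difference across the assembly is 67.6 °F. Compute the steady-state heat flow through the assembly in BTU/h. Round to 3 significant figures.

3600 BTU/h

0.575/1.13 = 0.5088
0.989/0.876 = 1.129
R_total = 0.73 + 0.5088 + 35 + 1.129 + 0.17 = 37.54 ft²·°F·h/BTU
Q = A·ΔT/R = 2000 × 67.6 / 37.54 = 3602 BTU/h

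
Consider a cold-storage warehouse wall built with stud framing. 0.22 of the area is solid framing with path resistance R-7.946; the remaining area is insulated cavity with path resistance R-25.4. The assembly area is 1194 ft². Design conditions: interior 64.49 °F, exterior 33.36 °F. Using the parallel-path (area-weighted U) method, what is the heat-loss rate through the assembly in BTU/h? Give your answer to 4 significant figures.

2171 BTU/h

U_eff = 0.78/25.4 + 0.22/7.946 = 0.030709 + 0.027687 = 0.058396
R_eff = 1/U_eff = 17.125 ft²·°F·h/BTU
Q = 1194 × (64.49 − 33.36) / 17.125 = 2170.5 BTU/h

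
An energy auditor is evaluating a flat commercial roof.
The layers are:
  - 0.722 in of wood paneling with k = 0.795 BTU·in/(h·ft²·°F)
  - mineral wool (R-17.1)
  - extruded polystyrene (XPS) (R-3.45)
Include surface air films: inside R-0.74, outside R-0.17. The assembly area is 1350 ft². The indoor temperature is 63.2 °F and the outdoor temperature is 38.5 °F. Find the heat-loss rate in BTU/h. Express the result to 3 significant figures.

1490 BTU/h

0.722/0.795 = 0.9082
R_total = 0.74 + 0.9082 + 17.1 + 3.45 + 0.17 = 22.37 ft²·°F·h/BTU
Q = A·ΔT/R = 1350 × (63.2 − 38.5) / 22.37 = 1491 BTU/h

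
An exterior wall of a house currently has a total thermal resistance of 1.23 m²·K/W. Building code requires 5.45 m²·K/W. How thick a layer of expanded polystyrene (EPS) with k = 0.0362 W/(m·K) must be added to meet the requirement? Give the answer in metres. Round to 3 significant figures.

0.153 m

ΔR = 5.45 − 1.23 = 4.22 m²·K/W
L = ΔR × k = 4.22 × 0.0362 = 0.1528 m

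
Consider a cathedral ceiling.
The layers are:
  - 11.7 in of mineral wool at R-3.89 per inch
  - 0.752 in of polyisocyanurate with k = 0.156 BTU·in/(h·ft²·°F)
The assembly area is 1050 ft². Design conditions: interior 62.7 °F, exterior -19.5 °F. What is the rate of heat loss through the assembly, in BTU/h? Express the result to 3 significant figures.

1710 BTU/h

11.7 × 3.89 = 45.51
0.752/0.156 = 4.821
R_total = 45.51 + 4.821 = 50.33 ft²·°F·h/BTU
Q = A·ΔT/R = 1050 × (62.7 − (-19.5)) / 50.33 = 1715 BTU/h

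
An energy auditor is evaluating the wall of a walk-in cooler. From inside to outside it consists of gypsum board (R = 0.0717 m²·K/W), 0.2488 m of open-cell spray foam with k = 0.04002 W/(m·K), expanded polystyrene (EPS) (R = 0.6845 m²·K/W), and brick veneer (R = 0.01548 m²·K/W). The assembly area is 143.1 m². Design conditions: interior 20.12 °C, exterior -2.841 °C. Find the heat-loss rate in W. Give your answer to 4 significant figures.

0.2488/0.04002 = 6.2169
R_total = 0.0717 + 6.2169 + 0.6845 + 0.01548 = 6.9886 m²·K/W
Q = A·ΔT/R = 143.1 × (20.12 − (-2.841)) / 6.9886 = 470.16 W

470.2 W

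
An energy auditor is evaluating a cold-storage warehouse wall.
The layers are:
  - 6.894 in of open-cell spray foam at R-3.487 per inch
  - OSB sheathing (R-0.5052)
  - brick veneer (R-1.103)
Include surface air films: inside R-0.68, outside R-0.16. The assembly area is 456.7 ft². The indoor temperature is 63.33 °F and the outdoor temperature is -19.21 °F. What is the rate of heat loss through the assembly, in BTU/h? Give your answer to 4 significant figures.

1423 BTU/h

6.894 × 3.487 = 24.039
R_total = 0.68 + 24.039 + 0.5052 + 1.103 + 0.16 = 26.488 ft²·°F·h/BTU
Q = A·ΔT/R = 456.7 × (63.33 − (-19.21)) / 26.488 = 1423.2 BTU/h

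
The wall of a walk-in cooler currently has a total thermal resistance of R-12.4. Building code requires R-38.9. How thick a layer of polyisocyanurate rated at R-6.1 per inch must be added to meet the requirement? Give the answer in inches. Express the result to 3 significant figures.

4.34 in

ΔR = 38.9 − 12.4 = 26.5 ft²·°F·h/BTU
L = ΔR / (R/in) = 26.5/6.1 = 4.344 in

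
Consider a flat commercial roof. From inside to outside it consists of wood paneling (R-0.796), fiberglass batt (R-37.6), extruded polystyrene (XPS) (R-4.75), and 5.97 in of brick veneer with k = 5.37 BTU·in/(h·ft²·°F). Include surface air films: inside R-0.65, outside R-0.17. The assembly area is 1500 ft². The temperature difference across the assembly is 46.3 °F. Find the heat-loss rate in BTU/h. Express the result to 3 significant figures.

1540 BTU/h

5.97/5.37 = 1.112
R_total = 0.65 + 0.796 + 37.6 + 4.75 + 1.112 + 0.17 = 45.08 ft²·°F·h/BTU
Q = A·ΔT/R = 1500 × 46.3 / 45.08 = 1541 BTU/h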